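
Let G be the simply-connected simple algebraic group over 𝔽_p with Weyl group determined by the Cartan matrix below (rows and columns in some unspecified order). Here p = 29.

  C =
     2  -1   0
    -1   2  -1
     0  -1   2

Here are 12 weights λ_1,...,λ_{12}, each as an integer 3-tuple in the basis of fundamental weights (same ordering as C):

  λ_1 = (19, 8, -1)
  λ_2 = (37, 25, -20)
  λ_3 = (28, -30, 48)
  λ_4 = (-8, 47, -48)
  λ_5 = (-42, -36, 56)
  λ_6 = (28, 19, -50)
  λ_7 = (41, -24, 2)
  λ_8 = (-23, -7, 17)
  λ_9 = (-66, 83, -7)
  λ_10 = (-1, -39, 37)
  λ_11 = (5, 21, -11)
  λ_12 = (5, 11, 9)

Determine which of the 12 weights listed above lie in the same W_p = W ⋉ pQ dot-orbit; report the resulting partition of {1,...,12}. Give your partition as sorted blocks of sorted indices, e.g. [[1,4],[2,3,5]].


C ↔ A_3 under row/col permutation; |W(A_3)| = 24.

W_29-reps of the 12 weights in Ā_29 (same 3-coord order as C):

  λ_1 → (20, 9, 0);  λ_2 → (6, 3, 7);  λ_3 → (20, 9, 0);  λ_4 → (6, 12, 10);  λ_5 → (6, 12, 10);  λ_6 → (20, 9, 0);  λ_7 → (6, 3, 7);  λ_8 → (6, 12, 10);  λ_9 → (6, 3, 7);  λ_10 → (20, 9, 0);  λ_11 → (6, 12, 10);  λ_12 → (6, 12, 10)

These 12 weights hit 3 W_29-dot-orbits; sizes (4, 3, 5):

[[1, 3, 6, 10], [2, 7, 9], [4, 5, 8, 11, 12]]


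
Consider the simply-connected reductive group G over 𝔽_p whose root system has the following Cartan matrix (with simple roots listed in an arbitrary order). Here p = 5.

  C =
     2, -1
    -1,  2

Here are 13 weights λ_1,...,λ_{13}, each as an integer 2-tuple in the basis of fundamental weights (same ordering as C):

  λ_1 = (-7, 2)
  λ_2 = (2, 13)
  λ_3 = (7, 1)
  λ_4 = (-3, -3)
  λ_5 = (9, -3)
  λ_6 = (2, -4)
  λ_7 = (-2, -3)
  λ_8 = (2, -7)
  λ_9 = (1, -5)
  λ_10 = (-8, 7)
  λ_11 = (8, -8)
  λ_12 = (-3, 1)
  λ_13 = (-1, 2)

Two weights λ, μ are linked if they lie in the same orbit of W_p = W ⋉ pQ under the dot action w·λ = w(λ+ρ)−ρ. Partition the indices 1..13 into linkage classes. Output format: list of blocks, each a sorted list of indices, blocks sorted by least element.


C ↔ A_2 under row/col permutation; |W(A_2)| = 6.

Alcove-folded reps (p=5, 13 weights, presented ϖ-order):

    [1] (2, 2)
    [2] (2, 1)
    [3] (0, 3)
    [4] (2, 2)
    [5] (0, 3)
    [6] (0, 3)
    [7] (2, 1)
    [8] (2, 2)
    [9] (2, 2)
    [10] (2, 2)
    [11] (2, 1)
    [12] (2, 0)
    [13] (0, 3)

Grouping the 13 weights by Ā_5-representative: 4 linkage classes.

[[1, 4, 8, 9, 10], [2, 7, 11], [3, 5, 6, 13], [12]]


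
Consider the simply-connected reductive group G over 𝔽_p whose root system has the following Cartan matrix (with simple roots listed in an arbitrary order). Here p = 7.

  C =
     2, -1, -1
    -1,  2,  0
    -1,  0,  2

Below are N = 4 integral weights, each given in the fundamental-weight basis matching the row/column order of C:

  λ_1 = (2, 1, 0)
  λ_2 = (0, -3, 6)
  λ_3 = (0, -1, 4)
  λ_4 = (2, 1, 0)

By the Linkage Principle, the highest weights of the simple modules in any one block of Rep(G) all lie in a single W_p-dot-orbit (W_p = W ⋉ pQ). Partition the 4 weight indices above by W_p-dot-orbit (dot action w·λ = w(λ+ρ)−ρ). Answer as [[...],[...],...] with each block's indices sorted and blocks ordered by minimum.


Cartan matrix: type A_3 (|W|=24); un-permuting the 3 rows.

Ā_7 reps of the 4 weights (A_3, coords as presented):

  1: (3, 2, 1) · 2: (1, 0, 5) · 3: (1, 0, 5) · 4: (3, 2, 1)

The 4 indices split into 2 linkage classes (same alcove rep ⇔ same W_7-dot-orbit):

[[1, 4], [2, 3]]


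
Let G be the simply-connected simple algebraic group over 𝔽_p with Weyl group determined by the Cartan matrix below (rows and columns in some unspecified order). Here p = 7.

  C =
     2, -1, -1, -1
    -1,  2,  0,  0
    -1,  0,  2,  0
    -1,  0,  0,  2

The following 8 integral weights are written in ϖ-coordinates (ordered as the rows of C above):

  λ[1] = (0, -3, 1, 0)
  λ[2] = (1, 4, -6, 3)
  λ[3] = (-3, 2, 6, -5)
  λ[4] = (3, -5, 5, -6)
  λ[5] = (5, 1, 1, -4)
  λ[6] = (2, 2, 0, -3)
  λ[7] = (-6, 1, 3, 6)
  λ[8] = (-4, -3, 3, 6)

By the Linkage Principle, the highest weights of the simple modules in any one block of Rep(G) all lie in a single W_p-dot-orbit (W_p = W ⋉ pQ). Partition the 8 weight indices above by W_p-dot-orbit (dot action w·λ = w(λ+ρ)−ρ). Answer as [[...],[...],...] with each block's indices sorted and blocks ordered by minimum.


Type D_4, rank 4, |W|=192; reorder rows/cols to standard.

Each λ_j+ρ reduced to Ā_7; 4-tuples below use C's row order:

  1: (1, 1, 1, 0)
  2: (1, 1, 1, 0)
  3: (0, 3, 1, 2)
  4: (1, 1, 1, 0)
  5: (1, 1, 1, 0)
  6: (0, 3, 1, 2)
  7: (0, 3, 1, 2)
  8: (0, 3, 1, 2)

These 8 weights hit 2 W_7-dot-orbits; sizes (4, 4):

[[1, 2, 4, 5], [3, 6, 7, 8]]


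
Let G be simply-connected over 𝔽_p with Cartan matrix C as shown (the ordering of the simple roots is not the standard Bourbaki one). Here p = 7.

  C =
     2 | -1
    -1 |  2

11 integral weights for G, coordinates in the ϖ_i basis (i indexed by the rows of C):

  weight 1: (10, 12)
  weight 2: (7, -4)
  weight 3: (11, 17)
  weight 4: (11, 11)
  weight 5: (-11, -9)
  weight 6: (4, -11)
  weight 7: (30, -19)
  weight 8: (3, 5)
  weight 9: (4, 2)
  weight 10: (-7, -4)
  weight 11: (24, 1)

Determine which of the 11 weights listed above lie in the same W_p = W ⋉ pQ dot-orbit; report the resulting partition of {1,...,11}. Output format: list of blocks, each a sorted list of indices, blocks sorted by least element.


C ↔ A_2 under row/col permutation; |W(A_2)| = 6.

Alcove-folded reps (p=7, 11 weights, presented ϖ-order):

  λ_1 → (1, 3)
  λ_2 → (4, 2)
  λ_3 → (2, 2)
  λ_4 → (2, 2)
  λ_5 → (1, 3)
  λ_6 → (2, 2)
  λ_7 → (1, 3)
  λ_8 → (1, 3)
  λ_9 → (4, 2)
  λ_10 → (1, 4)
  λ_11 → (4, 2)

These 11 weights hit 4 W_7-dot-orbits; sizes (4, 3, 3, 1):

[[1, 5, 7, 8], [2, 9, 11], [3, 4, 6], [10]]


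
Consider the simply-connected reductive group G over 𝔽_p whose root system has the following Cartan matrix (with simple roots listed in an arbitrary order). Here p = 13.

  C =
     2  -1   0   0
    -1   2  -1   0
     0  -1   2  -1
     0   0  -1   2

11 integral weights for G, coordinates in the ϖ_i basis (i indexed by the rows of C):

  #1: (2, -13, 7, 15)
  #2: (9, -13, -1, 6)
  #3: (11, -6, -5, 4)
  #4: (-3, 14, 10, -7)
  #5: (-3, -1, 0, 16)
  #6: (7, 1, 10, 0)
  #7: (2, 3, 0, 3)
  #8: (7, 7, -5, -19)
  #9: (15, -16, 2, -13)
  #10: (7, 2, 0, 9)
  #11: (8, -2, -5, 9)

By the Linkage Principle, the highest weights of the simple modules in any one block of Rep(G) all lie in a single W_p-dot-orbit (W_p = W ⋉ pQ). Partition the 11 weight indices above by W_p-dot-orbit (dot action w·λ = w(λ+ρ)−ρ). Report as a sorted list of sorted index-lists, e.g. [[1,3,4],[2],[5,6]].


Cartan matrix: type A_4 (|W|=120); un-permuting the 4 rows.

Each λ_j+ρ reduced to Ā_13; 4-tuples below use C's row order:

  1: (1, 2, 1, 1)
  2: (0, 2, 5, 5)
  3: (3, 4, 1, 4)
  4: (6, 0, 2, 0)
  5: (1, 1, 3, 8)
  6: (1, 1, 3, 8)
  7: (3, 4, 1, 4)
  8: (3, 4, 1, 4)
  9: (1, 2, 1, 1)
  10: (1, 2, 1, 1)
  11: (3, 4, 1, 4)

Grouping the 11 weights by Ā_13-representative: 5 linkage classes.

[[1, 9, 10], [2], [3, 7, 8, 11], [4], [5, 6]]


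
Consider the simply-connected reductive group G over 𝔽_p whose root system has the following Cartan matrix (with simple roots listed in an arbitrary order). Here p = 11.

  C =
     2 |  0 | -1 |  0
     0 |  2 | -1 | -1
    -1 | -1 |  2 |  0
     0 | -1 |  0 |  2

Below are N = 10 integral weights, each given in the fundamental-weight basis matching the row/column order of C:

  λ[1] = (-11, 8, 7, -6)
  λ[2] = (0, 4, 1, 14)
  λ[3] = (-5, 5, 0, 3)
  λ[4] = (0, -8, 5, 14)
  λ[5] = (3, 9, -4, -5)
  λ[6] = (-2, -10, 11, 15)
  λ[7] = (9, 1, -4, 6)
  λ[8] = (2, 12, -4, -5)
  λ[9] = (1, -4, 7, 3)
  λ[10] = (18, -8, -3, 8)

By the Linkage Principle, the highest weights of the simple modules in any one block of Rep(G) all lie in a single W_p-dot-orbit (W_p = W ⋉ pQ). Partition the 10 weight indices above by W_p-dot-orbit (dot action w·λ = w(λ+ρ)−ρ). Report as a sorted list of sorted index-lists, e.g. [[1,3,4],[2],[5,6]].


Cartan matrix: type A_4 (|W|=120); un-permuting the 4 rows.

Alcove-folded reps (p=11, 10 weights, presented ϖ-order):

    λ_1 → (2, 1, 2, 1)
    λ_2 → (2, 3, 5, 1)
    λ_3 → (1, 3, 3, 4)
    λ_4 → (1, 3, 3, 4)
    λ_5 → (1, 3, 3, 4)
    λ_6 → (2, 3, 5, 1)
    λ_7 → (2, 1, 2, 1)
    λ_8 → (2, 6, 1, 2)
    λ_9 → (2, 3, 5, 1)
    λ_10 → (2, 6, 1, 2)

Grouping the 10 weights by Ā_11-representative: 4 linkage classes.

[[1, 7], [2, 6, 9], [3, 4, 5], [8, 10]]


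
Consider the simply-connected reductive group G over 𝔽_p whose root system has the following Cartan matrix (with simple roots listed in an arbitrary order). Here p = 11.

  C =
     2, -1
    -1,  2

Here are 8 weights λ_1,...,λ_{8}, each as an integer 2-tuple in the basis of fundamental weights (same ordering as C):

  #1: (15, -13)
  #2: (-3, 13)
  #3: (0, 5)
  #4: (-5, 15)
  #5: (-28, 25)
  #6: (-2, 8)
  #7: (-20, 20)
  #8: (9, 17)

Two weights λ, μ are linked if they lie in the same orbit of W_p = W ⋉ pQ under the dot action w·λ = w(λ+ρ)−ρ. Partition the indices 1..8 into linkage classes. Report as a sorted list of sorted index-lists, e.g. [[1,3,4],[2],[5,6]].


Root system A_2: the 2×2 matrix C matches after relabeling.

Folding the 8 weights λ_j+ρ into Ā_11 (reps in the given 2-coord order):

  λ_1+ρ ↦ (1, 6);  λ_2+ρ ↦ (1, 8);  λ_3+ρ ↦ (1, 6);  λ_4+ρ ↦ (1, 6);  λ_5+ρ ↦ (1, 6);  λ_6+ρ ↦ (1, 8);  λ_7+ρ ↦ (1, 8);  λ_8+ρ ↦ (1, 6)

Partition of {1..8} into 2 W_11-dot-orbits:

[[1, 3, 4, 5, 8], [2, 6, 7]]


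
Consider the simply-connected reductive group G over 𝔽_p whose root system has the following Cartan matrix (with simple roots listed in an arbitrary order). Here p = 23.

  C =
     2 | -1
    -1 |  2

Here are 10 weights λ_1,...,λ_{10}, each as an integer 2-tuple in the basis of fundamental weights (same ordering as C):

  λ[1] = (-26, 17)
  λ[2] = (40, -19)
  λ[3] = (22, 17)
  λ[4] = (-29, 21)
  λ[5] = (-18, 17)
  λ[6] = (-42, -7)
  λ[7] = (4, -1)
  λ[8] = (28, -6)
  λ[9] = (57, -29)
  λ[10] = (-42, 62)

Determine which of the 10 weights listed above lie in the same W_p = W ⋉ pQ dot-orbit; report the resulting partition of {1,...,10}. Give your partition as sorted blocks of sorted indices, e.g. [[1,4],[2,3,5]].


C ↔ A_2 under row/col permutation; |W(A_2)| = 6.

Ā_23 reps of the 10 weights (A_2, coords as presented):

  [1] (16, 5)
  [2] (5, 0)
  [3] (5, 0)
  [4] (17, 1)
  [5] (17, 1)
  [6] (17, 1)
  [7] (5, 0)
  [8] (17, 1)
  [9] (7, 5)
  [10] (17, 1)

The 10 indices split into 4 linkage classes (same alcove rep ⇔ same W_23-dot-orbit):

[[1], [2, 3, 7], [4, 5, 6, 8, 10], [9]]


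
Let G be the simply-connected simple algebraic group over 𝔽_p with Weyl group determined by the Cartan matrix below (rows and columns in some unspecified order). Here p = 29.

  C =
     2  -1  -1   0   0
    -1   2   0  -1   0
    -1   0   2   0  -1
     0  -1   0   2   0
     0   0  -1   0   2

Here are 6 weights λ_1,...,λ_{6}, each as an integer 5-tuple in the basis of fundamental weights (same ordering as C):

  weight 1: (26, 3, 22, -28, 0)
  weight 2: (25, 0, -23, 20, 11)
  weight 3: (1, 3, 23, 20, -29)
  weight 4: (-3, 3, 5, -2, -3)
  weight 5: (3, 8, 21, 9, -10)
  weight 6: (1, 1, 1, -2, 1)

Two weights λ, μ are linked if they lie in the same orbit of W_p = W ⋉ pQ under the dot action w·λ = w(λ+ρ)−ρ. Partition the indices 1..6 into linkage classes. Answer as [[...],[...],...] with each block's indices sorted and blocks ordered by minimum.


Cartan matrix: type A_5 (|W|=720); un-permuting the 5 rows.

Folding the 6 weights λ_j+ρ into Ā_29 (reps in the given 5-coord order):

  [1] (2, 1, 2, 1, 2)
  [2] (4, 1, 3, 2, 9)
  [3] (2, 1, 2, 1, 2)
  [4] (2, 1, 2, 1, 2)
  [5] (4, 3, 6, 6, 7)
  [6] (2, 1, 2, 1, 2)

These 6 weights hit 3 W_29-dot-orbits; sizes (4, 1, 1):

[[1, 3, 4, 6], [2], [5]]


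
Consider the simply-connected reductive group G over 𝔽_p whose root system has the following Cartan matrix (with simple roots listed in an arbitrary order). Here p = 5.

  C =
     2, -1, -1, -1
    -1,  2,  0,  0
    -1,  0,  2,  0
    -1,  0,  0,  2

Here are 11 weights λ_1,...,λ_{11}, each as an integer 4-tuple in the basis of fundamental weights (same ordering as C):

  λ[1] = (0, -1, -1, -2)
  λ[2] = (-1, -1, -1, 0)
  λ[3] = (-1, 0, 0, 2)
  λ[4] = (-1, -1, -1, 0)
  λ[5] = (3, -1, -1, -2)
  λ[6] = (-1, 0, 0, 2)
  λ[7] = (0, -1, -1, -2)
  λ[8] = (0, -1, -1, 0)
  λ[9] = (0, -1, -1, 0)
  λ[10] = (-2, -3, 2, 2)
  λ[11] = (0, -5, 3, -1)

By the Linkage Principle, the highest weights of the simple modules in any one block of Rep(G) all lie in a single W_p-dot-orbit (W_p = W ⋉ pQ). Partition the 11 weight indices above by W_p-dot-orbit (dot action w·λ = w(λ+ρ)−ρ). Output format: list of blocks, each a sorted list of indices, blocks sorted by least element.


Type D_4, rank 4, |W|=192; reorder rows/cols to standard.

λ_j+ρ reflected into Ā_5 (⟨·,θ^∨⟩≤5); 4-tuples as given:

  1: (0, 0, 0, 1)
  2: (0, 0, 0, 1)
  3: (0, 1, 1, 3)
  4: (0, 0, 0, 1)
  5: (1, 0, 0, 1)
  6: (0, 1, 1, 3)
  7: (0, 0, 0, 1)
  8: (1, 0, 0, 1)
  9: (1, 0, 0, 1)
  10: (2, 1, 0, 0)
  11: (0, 1, 1, 3)

Grouping the 11 weights by Ā_5-representative: 4 linkage classes.

[[1, 2, 4, 7], [3, 6, 11], [5, 8, 9], [10]]


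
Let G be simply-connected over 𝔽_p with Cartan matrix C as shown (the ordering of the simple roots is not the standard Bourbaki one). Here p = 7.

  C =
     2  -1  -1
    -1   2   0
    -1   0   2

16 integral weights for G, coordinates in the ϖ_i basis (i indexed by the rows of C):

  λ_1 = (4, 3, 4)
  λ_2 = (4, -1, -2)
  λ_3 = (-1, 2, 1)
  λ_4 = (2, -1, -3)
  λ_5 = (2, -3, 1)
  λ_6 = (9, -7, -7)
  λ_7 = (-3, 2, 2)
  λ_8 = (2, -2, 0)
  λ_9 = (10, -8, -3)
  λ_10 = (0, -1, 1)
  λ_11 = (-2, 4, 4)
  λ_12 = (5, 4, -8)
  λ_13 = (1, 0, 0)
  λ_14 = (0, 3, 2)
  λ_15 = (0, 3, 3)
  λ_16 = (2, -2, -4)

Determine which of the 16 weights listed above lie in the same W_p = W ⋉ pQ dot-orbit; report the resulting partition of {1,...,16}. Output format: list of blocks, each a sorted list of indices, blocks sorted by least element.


Dynkin diagram of C (from the 4 off-diagonal −1 entries): A_3.

W_7-reps of the 16 weights in Ā_7 (same 3-coord order as C):

    [1] (0, 3, 2)
    [2] (4, 0, 1)
    [3] (0, 3, 2)
    [4] (1, 0, 2)
    [5] (1, 2, 2)
    [6] (2, 1, 1)
    [7] (2, 1, 1)
    [8] (2, 1, 1)
    [9] (0, 3, 2)
    [10] (1, 0, 2)
    [11] (1, 2, 2)
    [12] (1, 0, 2)
    [13] (2, 1, 1)
    [14] (1, 3, 2)
    [15] (1, 2, 2)
    [16] (1, 0, 2)

These 16 weights hit 6 W_7-dot-orbits; sizes (3, 1, 4, 3, 4, 1):

[[1, 3, 9], [2], [4, 10, 12, 16], [5, 11, 15], [6, 7, 8, 13], [14]]


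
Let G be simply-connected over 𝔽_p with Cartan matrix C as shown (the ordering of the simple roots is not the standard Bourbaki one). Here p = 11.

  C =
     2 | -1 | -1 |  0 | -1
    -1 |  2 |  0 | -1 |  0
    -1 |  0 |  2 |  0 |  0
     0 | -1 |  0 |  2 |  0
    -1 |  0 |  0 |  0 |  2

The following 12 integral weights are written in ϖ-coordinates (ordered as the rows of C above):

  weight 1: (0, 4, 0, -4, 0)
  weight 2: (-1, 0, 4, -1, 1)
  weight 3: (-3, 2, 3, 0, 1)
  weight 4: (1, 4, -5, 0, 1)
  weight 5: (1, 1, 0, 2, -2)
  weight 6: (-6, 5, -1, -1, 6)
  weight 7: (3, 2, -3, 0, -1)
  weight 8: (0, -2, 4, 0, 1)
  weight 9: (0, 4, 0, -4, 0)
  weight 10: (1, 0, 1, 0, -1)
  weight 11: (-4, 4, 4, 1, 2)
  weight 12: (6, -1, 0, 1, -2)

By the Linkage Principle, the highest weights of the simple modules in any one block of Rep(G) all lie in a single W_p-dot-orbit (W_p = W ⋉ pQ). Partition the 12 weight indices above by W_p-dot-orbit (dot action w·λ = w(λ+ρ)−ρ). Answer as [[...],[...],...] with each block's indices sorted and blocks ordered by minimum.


C ↔ D_5 under row/col permutation; |W(D_5)| = 1920.

Each λ_j+ρ reduced to Ā_11; 5-tuples below use C's row order:

  λ_1 → (1, 2, 1, 3, 1);  λ_2 → (0, 1, 5, 0, 2);  λ_3 → (2, 1, 2, 1, 0);  λ_4 → (2, 1, 2, 1, 0);  λ_5 → (1, 2, 1, 3, 1);  λ_6 → (0, 1, 5, 0, 2);  λ_7 → (2, 1, 2, 1, 0);  λ_8 → (0, 1, 5, 0, 2);  λ_9 → (1, 2, 1, 3, 1);  λ_10 → (2, 1, 2, 1, 0);  λ_11 → (2, 1, 2, 1, 0);  λ_12 → (1, 2, 1, 3, 1)

Linkage partition of the 12 weights (3 classes, p=11):

[[1, 5, 9, 12], [2, 6, 8], [3, 4, 7, 10, 11]]


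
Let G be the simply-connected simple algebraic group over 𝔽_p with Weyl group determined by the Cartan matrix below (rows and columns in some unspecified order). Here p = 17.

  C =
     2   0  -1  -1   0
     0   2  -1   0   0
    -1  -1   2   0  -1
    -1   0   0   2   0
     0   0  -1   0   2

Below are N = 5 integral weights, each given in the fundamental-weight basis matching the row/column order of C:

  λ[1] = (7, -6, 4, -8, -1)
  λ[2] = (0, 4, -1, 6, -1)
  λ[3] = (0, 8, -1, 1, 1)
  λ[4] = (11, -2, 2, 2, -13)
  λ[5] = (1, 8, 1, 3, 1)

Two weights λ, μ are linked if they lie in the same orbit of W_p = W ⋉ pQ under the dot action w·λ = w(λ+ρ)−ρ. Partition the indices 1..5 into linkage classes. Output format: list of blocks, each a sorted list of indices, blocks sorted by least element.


Type D_5, rank 5, |W|=1920; reorder rows/cols to standard.

Ā_17 reps of the 5 weights (D_5, coords as presented):

  λ_1 → (1, 5, 0, 7, 0)
  λ_2 → (1, 5, 0, 7, 0)
  λ_3 → (1, 9, 0, 2, 2)
  λ_4 → (1, 9, 0, 2, 2)
  λ_5 → (2, 7, 2, 0, 0)

3 distinct reps among the 5 weights ⇒ 3 W_17-linkage classes:

[[1, 2], [3, 4], [5]]


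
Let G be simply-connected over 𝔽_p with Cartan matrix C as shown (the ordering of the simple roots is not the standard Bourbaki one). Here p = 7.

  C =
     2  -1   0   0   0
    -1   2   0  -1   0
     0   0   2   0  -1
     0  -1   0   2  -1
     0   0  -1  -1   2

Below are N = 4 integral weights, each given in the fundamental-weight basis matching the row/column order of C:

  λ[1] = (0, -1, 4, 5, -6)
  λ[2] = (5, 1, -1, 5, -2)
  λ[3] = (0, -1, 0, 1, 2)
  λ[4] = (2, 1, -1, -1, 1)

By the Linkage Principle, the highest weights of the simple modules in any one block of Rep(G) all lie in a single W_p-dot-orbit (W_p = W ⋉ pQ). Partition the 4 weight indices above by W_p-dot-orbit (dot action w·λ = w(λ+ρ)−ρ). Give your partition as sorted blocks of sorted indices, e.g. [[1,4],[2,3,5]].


Type A_5, rank 5, |W|=720; reorder rows/cols to standard.

W_7-reps of the 4 weights in Ā_7 (same 5-coord order as C):

  λ_1 → (1, 0, 0, 1, 5) · λ_2 → (1, 0, 0, 1, 5) · λ_3 → (1, 0, 1, 2, 3) · λ_4 → (3, 2, 0, 0, 2)

The 4 indices split into 3 linkage classes (same alcove rep ⇔ same W_7-dot-orbit):

[[1, 2], [3], [4]]


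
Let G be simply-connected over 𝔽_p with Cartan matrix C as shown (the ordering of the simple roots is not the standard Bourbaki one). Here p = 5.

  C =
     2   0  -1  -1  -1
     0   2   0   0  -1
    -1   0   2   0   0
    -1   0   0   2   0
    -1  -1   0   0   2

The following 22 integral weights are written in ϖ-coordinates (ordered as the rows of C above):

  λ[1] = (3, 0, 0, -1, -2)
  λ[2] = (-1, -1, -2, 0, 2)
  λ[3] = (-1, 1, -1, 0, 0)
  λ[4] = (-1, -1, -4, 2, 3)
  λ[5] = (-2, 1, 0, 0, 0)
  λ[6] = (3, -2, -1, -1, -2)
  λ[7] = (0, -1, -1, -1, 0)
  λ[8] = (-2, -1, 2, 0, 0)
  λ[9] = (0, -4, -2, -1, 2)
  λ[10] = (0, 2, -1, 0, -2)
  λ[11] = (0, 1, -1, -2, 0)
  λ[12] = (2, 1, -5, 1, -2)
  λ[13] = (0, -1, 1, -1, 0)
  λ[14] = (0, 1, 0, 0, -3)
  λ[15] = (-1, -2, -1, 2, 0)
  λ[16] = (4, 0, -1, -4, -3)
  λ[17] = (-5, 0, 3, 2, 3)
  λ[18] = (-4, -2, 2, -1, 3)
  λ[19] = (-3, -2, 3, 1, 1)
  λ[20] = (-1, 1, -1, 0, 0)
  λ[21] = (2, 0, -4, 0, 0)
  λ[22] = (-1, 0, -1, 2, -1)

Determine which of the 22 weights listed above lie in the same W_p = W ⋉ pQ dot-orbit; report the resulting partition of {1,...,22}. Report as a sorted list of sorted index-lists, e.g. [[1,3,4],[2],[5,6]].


D_5 Cartan matrix, 5 simple roots permuted; ρ=(1,1,1,1,1).

Ā_5 reps of the 22 weights (D_5, coords as presented):

    [1] (0, 3, 1, 0, 0)
    [2] (1, 0, 0, 0, 1)
    [3] (0, 2, 0, 1, 1)
    [4] (1, 2, 0, 0, 0)
    [5] (1, 2, 0, 0, 0)
    [6] (1, 0, 0, 0, 1)
    [7] (1, 0, 0, 0, 1)
    [8] (1, 0, 2, 0, 0)
    [9] (0, 3, 1, 0, 0)
    [10] (0, 2, 0, 1, 1)
    [11] (0, 2, 0, 1, 1)
    [12] (1, 0, 2, 0, 0)
    [13] (1, 0, 2, 0, 0)
    [14] (1, 0, 0, 0, 1)
    [15] (0, 1, 0, 3, 0)
    [16] (0, 1, 0, 3, 0)
    [17] (0, 2, 0, 1, 1)
    [18] (0, 1, 0, 3, 0)
    [19] (1, 0, 2, 0, 0)
    [20] (0, 2, 0, 1, 1)
    [21] (1, 0, 2, 0, 0)
    [22] (0, 1, 0, 3, 0)

Grouping the 22 weights by Ā_5-representative: 6 linkage classes.

[[1, 9], [2, 6, 7, 14], [3, 10, 11, 17, 20], [4, 5], [8, 12, 13, 19, 21], [15, 16, 18, 22]]


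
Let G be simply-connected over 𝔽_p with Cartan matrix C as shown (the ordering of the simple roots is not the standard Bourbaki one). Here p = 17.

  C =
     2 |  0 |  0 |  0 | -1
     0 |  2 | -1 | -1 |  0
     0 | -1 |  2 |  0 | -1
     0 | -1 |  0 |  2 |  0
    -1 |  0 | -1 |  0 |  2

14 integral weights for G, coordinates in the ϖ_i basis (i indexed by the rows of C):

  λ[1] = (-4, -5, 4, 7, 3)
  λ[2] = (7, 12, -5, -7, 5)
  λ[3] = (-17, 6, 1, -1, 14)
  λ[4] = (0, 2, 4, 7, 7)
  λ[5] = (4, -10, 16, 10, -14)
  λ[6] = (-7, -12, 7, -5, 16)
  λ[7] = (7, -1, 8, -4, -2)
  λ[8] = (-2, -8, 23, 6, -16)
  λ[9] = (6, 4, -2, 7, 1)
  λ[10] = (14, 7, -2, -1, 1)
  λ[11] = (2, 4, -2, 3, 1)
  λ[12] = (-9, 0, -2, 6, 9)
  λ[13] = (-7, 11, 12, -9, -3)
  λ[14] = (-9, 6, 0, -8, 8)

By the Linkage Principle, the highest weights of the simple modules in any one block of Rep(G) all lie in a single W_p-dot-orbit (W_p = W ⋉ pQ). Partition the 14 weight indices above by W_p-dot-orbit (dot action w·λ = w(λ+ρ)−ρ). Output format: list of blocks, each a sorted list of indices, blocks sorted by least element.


Type A_5, rank 5, |W|=720; reorder rows/cols to standard.

Ā_17 reps of the 14 weights (A_5, coords as presented):

    λ_1 → (3, 4, 1, 4, 1)
    λ_2 → (2, 3, 4, 0, 2)
    λ_3 → (8, 0, 1, 7, 1)
    λ_4 → (7, 3, 5, 0, 1)
    λ_5 → (6, 4, 5, 0, 0)
    λ_6 → (2, 3, 4, 0, 2)
    λ_7 → (7, 3, 5, 0, 1)
    λ_8 → (8, 0, 1, 7, 1)
    λ_9 → (3, 4, 1, 4, 1)
    λ_10 → (8, 0, 1, 7, 1)
    λ_11 → (3, 4, 1, 4, 1)
    λ_12 → (8, 0, 1, 7, 1)
    λ_13 → (6, 4, 5, 0, 0)
    λ_14 → (8, 0, 1, 7, 1)

The 14 indices split into 5 linkage classes (same alcove rep ⇔ same W_17-dot-orbit):

[[1, 9, 11], [2, 6], [3, 8, 10, 12, 14], [4, 7], [5, 13]]


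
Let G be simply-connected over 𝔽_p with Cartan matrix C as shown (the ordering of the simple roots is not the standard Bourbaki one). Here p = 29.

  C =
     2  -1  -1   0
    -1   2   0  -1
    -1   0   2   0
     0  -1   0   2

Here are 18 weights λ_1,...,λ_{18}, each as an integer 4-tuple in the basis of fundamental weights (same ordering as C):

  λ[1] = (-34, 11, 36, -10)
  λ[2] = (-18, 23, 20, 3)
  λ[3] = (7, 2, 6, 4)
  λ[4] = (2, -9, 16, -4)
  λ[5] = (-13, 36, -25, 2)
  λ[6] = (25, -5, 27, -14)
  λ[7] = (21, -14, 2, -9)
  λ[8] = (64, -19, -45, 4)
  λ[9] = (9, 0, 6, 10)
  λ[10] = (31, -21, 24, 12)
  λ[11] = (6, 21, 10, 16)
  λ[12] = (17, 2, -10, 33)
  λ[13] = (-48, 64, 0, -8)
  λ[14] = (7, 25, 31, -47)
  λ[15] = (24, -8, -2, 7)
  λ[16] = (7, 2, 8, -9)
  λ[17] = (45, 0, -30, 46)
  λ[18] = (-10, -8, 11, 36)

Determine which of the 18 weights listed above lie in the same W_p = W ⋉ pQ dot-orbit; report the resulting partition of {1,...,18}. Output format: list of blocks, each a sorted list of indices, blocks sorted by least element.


C ↔ A_4 under row/col permutation; |W(A_4)| = 120.

W_29-reps of the 18 weights in Ā_29 (same 4-coord order as C):

    λ_1 → (1, 8, 3, 13)
    λ_2 → (17, 7, 1, 1)
    λ_3 → (8, 3, 7, 5)
    λ_4 → (3, 5, 9, 3)
    λ_5 → (17, 7, 1, 1)
    λ_6 → (1, 8, 3, 13)
    λ_7 → (1, 8, 3, 13)
    λ_8 → (8, 3, 7, 5)
    λ_9 → (10, 1, 7, 11)
    λ_10 → (1, 8, 3, 13)
    λ_11 → (10, 1, 7, 11)
    λ_12 → (3, 5, 9, 3)
    λ_13 → (10, 1, 7, 11)
    λ_14 → (3, 5, 9, 3)
    λ_15 → (17, 7, 1, 1)
    λ_16 → (3, 5, 9, 3)
    λ_17 → (10, 1, 7, 11)
    λ_18 → (1, 8, 3, 13)

Linkage partition of the 18 weights (5 classes, p=29):

[[1, 6, 7, 10, 18], [2, 5, 15], [3, 8], [4, 12, 14, 16], [9, 11, 13, 17]]


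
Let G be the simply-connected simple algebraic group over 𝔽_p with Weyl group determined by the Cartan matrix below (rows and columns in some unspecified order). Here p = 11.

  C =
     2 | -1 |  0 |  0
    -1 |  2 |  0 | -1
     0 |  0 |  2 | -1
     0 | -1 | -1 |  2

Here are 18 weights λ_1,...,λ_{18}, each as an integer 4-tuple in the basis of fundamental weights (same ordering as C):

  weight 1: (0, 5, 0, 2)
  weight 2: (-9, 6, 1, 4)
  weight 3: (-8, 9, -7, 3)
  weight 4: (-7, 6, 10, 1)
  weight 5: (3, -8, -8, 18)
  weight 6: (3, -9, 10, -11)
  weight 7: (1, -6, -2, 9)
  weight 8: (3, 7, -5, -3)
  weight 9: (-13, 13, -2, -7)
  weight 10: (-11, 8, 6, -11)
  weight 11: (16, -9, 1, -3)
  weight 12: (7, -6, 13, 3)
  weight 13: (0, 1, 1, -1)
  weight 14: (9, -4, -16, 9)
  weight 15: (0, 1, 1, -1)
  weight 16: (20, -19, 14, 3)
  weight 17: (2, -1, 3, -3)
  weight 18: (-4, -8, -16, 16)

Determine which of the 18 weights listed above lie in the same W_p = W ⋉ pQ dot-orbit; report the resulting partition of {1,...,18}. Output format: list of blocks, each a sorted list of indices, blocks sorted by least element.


Cartan matrix: type A_4 (|W|=120); un-permuting the 4 rows.

Folding the 18 weights λ_j+ρ into Ā_11 (reps in the given 4-coord order):

  1: (1, 6, 1, 3) · 2: (4, 1, 1, 3) · 3: (4, 1, 1, 2) · 4: (1, 2, 2, 0) · 5: (4, 1, 1, 3) · 6: (3, 1, 3, 0) · 7: (3, 2, 1, 4) · 8: (3, 2, 1, 4) · 9: (4, 1, 1, 3) · 10: (1, 6, 1, 3) · 11: (1, 2, 2, 0) · 12: (4, 1, 1, 2) · 13: (1, 2, 2, 0) · 14: (4, 1, 1, 3) · 15: (1, 2, 2, 0) · 16: (3, 1, 3, 0) · 17: (1, 2, 2, 0) · 18: (4, 1, 1, 3)

Grouping the 18 weights by Ā_11-representative: 6 linkage classes.

[[1, 10], [2, 5, 9, 14, 18], [3, 12], [4, 11, 13, 15, 17], [6, 16], [7, 8]]


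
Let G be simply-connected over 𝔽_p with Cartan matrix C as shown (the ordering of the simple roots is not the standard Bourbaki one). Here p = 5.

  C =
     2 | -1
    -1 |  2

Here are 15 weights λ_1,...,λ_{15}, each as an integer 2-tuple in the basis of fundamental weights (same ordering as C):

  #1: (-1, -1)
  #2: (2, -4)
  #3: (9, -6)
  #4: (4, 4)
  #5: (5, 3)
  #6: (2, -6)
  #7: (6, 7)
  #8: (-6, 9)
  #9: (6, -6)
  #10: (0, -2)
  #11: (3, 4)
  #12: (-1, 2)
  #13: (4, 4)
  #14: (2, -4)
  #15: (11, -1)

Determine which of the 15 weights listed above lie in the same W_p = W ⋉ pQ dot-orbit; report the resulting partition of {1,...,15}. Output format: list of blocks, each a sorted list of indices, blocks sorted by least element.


Dynkin diagram of C (from the 2 off-diagonal −1 entries): A_2.

Folding the 15 weights λ_j+ρ into Ā_5 (reps in the given 2-coord order):

    λ_1 → (0, 0)
    λ_2 → (0, 3)
    λ_3 → (0, 0)
    λ_4 → (0, 0)
    λ_5 → (0, 1)
    λ_6 → (2, 3)
    λ_7 → (2, 3)
    λ_8 → (0, 0)
    λ_9 → (0, 3)
    λ_10 → (0, 1)
    λ_11 → (0, 1)
    λ_12 → (0, 3)
    λ_13 → (0, 0)
    λ_14 → (0, 3)
    λ_15 → (0, 3)

The 15 indices split into 4 linkage classes (same alcove rep ⇔ same W_5-dot-orbit):

[[1, 3, 4, 8, 13], [2, 9, 12, 14, 15], [5, 10, 11], [6, 7]]


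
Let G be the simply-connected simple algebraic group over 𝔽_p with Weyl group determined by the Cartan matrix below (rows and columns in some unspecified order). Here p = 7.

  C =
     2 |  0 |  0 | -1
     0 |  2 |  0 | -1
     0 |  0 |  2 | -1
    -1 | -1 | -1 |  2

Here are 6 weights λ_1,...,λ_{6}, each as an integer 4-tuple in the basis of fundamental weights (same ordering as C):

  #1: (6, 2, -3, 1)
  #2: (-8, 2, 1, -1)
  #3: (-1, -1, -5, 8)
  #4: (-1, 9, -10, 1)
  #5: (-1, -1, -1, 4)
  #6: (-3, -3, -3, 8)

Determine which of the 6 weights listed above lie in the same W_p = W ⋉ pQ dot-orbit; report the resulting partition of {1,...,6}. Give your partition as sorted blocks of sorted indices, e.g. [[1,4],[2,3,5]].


Root system D_4: the 4×4 matrix C matches after relabeling.

Alcove-folded reps (p=7, 6 weights, presented ϖ-order):

  λ_1 → (2, 2, 3, 0)
  λ_2 → (2, 2, 3, 0)
  λ_3 → (0, 0, 0, 2)
  λ_4 → (2, 2, 3, 0)
  λ_5 → (0, 0, 0, 2)
  λ_6 → (0, 0, 0, 2)

These 6 weights hit 2 W_7-dot-orbits; sizes (3, 3):

[[1, 2, 4], [3, 5, 6]]


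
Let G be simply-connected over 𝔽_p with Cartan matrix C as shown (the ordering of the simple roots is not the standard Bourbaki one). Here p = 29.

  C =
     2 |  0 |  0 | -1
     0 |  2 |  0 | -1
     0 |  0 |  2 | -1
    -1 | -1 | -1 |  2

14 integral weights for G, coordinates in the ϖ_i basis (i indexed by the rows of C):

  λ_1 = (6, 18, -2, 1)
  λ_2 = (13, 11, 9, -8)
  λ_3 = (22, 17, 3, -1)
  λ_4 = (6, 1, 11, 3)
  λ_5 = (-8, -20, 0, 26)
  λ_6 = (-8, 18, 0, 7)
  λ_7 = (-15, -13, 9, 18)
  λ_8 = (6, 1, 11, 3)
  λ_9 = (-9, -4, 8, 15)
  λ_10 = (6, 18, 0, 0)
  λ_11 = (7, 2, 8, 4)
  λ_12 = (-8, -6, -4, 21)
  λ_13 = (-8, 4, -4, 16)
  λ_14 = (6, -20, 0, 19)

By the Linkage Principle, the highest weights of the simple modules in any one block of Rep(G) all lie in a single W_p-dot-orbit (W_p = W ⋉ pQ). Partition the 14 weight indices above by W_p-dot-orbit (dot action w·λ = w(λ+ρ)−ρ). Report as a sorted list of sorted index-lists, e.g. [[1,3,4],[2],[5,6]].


Type D_4, rank 4, |W|=192; reorder rows/cols to standard.

λ_j+ρ reflected into Ā_29 (⟨·,θ^∨⟩≤29); 4-tuples as given:

    [1] (7, 19, 1, 1)
    [2] (7, 5, 3, 7)
    [3] (7, 2, 12, 4)
    [4] (7, 2, 12, 4)
    [5] (7, 19, 1, 1)
    [6] (7, 19, 1, 1)
    [7] (7, 5, 3, 7)
    [8] (7, 2, 12, 4)
    [9] (8, 3, 9, 4)
    [10] (7, 19, 1, 1)
    [11] (8, 3, 9, 4)
    [12] (7, 5, 3, 7)
    [13] (7, 5, 3, 7)
    [14] (7, 19, 1, 1)

The 14 indices split into 4 linkage classes (same alcove rep ⇔ same W_29-dot-orbit):

[[1, 5, 6, 10, 14], [2, 7, 12, 13], [3, 4, 8], [9, 11]]


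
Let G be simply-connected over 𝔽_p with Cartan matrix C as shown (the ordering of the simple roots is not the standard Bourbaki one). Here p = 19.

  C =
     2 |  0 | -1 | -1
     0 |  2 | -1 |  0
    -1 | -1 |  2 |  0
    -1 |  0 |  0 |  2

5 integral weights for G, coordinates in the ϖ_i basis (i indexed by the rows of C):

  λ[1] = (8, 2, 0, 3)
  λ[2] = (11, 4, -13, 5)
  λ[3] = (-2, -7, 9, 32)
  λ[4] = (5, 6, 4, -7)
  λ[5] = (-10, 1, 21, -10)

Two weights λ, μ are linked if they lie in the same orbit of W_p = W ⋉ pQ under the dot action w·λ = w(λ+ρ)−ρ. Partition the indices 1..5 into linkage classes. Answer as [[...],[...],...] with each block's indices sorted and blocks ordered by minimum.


C ↔ A_4 under row/col permutation; |W(A_4)| = 120.

Alcove-folded reps (p=19, 5 weights, presented ϖ-order):

  [1] (9, 3, 1, 4)
  [2] (0, 7, 5, 6)
  [3] (9, 3, 1, 4)
  [4] (0, 7, 5, 6)
  [5] (9, 3, 1, 4)

The 5 indices split into 2 linkage classes (same alcove rep ⇔ same W_19-dot-orbit):

[[1, 3, 5], [2, 4]]


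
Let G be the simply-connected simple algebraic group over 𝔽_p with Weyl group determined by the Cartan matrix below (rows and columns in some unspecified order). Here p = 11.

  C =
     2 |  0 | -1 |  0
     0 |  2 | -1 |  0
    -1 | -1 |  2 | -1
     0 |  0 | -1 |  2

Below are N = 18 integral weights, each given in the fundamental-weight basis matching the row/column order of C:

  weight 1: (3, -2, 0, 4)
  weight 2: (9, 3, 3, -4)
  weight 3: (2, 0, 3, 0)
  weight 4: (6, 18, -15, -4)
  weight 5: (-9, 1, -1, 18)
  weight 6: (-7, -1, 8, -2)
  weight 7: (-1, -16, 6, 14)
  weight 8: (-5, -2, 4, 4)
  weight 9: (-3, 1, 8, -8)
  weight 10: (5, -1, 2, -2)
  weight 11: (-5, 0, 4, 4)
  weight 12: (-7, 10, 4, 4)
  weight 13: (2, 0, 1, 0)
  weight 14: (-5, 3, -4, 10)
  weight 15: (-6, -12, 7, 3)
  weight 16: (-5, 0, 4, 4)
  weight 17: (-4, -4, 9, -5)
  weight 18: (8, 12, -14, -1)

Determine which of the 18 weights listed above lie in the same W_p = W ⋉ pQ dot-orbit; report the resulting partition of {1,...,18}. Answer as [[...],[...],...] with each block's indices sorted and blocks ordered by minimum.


D_4 Cartan matrix, 4 simple roots permuted; ρ=(1,1,1,1).

λ_j+ρ reflected into Ā_11 (⟨·,θ^∨⟩≤11); 4-tuples as given:

  1: (4, 1, 0, 5) · 2: (3, 3, 0, 4) · 3: (3, 1, 2, 1) · 4: (3, 1, 2, 1) · 5: (6, 0, 2, 1) · 6: (6, 0, 2, 1) · 7: (3, 4, 0, 4) · 8: (4, 1, 0, 5) · 9: (2, 2, 0, 7) · 10: (6, 0, 2, 1) · 11: (4, 1, 0, 5) · 12: (4, 1, 0, 5) · 13: (3, 1, 2, 1) · 14: (3, 3, 0, 4) · 15: (3, 3, 0, 4) · 16: (4, 1, 0, 5) · 17: (3, 3, 0, 4) · 18: (2, 2, 0, 7)

These 18 weights hit 6 W_11-dot-orbits; sizes (5, 4, 3, 3, 1, 2):

[[1, 8, 11, 12, 16], [2, 14, 15, 17], [3, 4, 13], [5, 6, 10], [7], [9, 18]]


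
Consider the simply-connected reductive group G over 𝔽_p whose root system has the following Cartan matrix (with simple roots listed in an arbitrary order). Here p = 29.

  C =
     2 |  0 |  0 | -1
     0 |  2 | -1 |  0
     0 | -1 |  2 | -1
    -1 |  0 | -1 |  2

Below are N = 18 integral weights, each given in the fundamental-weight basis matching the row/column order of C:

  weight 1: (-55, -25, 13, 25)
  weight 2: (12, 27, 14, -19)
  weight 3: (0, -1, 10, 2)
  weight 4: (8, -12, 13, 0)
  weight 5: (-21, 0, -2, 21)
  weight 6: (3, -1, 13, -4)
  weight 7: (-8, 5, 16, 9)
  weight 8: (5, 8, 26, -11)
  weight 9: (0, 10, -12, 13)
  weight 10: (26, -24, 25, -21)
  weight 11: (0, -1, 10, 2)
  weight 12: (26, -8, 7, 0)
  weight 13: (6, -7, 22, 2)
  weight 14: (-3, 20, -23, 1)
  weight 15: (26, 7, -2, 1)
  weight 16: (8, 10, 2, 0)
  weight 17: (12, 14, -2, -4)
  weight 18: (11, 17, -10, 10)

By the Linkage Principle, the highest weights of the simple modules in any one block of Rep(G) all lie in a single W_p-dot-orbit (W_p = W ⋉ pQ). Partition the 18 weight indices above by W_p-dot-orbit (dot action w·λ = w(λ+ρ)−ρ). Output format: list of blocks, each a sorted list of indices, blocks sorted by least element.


Root system A_4: the 4×4 matrix C matches after relabeling.

Each λ_j+ρ reduced to Ā_29; 4-tuples below use C's row order:

  1: (9, 11, 3, 1) · 2: (9, 11, 3, 1) · 3: (1, 0, 11, 3) · 4: (9, 11, 3, 1) · 5: (20, 0, 1, 1) · 6: (1, 0, 11, 3) · 7: (3, 2, 17, 3) · 8: (3, 2, 17, 3) · 9: (1, 0, 11, 3) · 10: (3, 2, 17, 3) · 11: (1, 0, 11, 3) · 12: (20, 0, 1, 1) · 13: (3, 2, 17, 3) · 14: (20, 0, 1, 1) · 15: (20, 0, 1, 1) · 16: (9, 11, 3, 1) · 17: (9, 11, 3, 1) · 18: (9, 6, 9, 2)

Partition of {1..18} into 5 W_29-dot-orbits:

[[1, 2, 4, 16, 17], [3, 6, 9, 11], [5, 12, 14, 15], [7, 8, 10, 13], [18]]


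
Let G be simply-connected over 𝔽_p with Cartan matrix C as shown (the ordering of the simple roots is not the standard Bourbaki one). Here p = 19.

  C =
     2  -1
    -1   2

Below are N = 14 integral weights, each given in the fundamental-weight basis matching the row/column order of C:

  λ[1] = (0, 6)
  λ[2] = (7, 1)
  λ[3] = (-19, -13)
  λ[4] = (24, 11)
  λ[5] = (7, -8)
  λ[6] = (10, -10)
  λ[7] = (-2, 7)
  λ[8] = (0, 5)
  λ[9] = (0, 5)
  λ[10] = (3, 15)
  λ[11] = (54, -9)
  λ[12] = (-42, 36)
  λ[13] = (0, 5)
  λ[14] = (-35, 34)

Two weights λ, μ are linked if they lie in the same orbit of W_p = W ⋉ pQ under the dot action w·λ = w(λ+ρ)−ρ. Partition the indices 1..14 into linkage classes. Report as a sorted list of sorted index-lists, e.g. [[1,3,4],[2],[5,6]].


Dynkin diagram of C (from the 2 off-diagonal −1 entries): A_2.

Each λ_j+ρ reduced to Ā_19; 2-tuples below use C's row order:

    λ_1 → (1, 7)
    λ_2 → (8, 2)
    λ_3 → (1, 7)
    λ_4 → (1, 6)
    λ_5 → (1, 7)
    λ_6 → (2, 9)
    λ_7 → (1, 7)
    λ_8 → (1, 6)
    λ_9 → (1, 6)
    λ_10 → (3, 15)
    λ_11 → (8, 2)
    λ_12 → (3, 15)
    λ_13 → (1, 6)
    λ_14 → (3, 15)

5 distinct reps among the 14 weights ⇒ 5 W_19-linkage classes:

[[1, 3, 5, 7], [2, 11], [4, 8, 9, 13], [6], [10, 12, 14]]


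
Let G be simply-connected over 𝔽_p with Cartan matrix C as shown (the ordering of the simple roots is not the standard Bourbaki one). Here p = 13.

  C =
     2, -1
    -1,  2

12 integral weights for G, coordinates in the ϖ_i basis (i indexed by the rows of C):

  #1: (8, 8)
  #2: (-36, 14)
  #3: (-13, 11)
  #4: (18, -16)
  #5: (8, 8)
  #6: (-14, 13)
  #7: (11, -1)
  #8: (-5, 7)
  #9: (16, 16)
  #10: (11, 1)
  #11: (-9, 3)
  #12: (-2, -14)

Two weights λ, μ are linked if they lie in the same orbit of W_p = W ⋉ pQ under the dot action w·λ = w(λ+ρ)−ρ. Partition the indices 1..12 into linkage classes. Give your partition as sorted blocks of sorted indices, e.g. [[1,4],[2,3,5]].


A_2 Cartan matrix, 2 simple roots permuted; ρ=(1,1).

Ā_13 reps of the 12 weights (A_2, coords as presented):

    λ_1+ρ ↦ (4, 4)
    λ_2+ρ ↦ (2, 7)
    λ_3+ρ ↦ (12, 0)
    λ_4+ρ ↦ (2, 7)
    λ_5+ρ ↦ (4, 4)
    λ_6+ρ ↦ (12, 0)
    λ_7+ρ ↦ (12, 0)
    λ_8+ρ ↦ (4, 4)
    λ_9+ρ ↦ (4, 4)
    λ_10+ρ ↦ (11, 1)
    λ_11+ρ ↦ (4, 4)
    λ_12+ρ ↦ (12, 0)

Linkage partition of the 12 weights (4 classes, p=13):

[[1, 5, 8, 9, 11], [2, 4], [3, 6, 7, 12], [10]]


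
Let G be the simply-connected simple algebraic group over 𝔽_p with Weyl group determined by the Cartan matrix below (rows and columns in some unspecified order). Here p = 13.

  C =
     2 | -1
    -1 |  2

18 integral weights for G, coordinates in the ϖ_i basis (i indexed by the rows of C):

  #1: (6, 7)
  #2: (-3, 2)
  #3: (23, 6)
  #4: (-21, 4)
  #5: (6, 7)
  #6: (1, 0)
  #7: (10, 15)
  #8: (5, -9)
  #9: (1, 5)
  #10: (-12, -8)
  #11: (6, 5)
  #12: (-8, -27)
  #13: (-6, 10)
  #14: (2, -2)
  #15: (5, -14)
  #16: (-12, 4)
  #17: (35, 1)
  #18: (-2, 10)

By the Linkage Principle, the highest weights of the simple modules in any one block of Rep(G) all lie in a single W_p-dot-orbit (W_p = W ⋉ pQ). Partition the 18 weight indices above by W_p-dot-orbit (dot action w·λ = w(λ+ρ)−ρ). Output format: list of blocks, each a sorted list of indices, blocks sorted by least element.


Cartan matrix: type A_2 (|W|=6); un-permuting the 2 rows.

λ_j+ρ reflected into Ā_13 (⟨·,θ^∨⟩≤13); 2-tuples as given:

  λ_1 → (5, 6) · λ_2 → (2, 1) · λ_3 → (5, 6) · λ_4 → (2, 6) · λ_5 → (5, 6) · λ_6 → (2, 1) · λ_7 → (2, 1) · λ_8 → (2, 6) · λ_9 → (2, 6) · λ_10 → (2, 6) · λ_11 → (7, 6) · λ_12 → (7, 6) · λ_13 → (5, 6) · λ_14 → (2, 1) · λ_15 → (7, 6) · λ_16 → (5, 6) · λ_17 → (2, 1) · λ_18 → (1, 10)

Partition of {1..18} into 5 W_13-dot-orbits:

[[1, 3, 5, 13, 16], [2, 6, 7, 14, 17], [4, 8, 9, 10], [11, 12, 15], [18]]


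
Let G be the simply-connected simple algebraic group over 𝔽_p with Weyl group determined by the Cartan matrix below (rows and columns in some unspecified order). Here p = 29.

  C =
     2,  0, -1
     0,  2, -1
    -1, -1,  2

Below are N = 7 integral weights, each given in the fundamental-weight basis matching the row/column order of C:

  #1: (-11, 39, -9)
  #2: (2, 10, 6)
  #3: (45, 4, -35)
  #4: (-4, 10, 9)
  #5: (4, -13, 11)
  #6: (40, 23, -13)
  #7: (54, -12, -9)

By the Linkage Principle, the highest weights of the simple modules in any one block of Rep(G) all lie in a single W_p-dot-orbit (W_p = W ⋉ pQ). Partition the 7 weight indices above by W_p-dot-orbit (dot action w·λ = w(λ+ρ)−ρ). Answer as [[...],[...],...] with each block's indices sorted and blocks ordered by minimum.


Root system A_3: the 3×3 matrix C matches after relabeling.

Alcove-folded reps (p=29, 7 weights, presented ϖ-order):

  λ_1+ρ ↦ (3, 11, 7)
  λ_2+ρ ↦ (3, 11, 7)
  λ_3+ρ ↦ (5, 12, 0)
  λ_4+ρ ↦ (3, 11, 7)
  λ_5+ρ ↦ (5, 12, 0)
  λ_6+ρ ↦ (5, 12, 0)
  λ_7+ρ ↦ (3, 11, 7)

These 7 weights hit 2 W_29-dot-orbits; sizes (4, 3):

[[1, 2, 4, 7], [3, 5, 6]]


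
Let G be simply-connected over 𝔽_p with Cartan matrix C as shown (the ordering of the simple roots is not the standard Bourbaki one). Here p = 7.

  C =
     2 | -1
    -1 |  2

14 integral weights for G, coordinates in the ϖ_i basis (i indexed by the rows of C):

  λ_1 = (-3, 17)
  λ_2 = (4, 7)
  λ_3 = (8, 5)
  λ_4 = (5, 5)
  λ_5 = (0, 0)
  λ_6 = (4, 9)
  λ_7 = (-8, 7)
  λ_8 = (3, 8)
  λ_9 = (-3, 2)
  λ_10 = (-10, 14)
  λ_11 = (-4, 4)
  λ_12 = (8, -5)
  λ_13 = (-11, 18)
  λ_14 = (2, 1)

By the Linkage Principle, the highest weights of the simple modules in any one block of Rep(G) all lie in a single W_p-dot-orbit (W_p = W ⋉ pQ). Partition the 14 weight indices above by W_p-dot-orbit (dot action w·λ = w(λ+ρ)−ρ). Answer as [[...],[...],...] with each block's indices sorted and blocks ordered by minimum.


C ↔ A_2 under row/col permutation; |W(A_2)| = 6.

W_7-reps of the 14 weights in Ā_7 (same 2-coord order as C):

  λ_1+ρ ↦ (3, 2) · λ_2+ρ ↦ (1, 1) · λ_3+ρ ↦ (1, 1) · λ_4+ρ ↦ (1, 1) · λ_5+ρ ↦ (1, 1) · λ_6+ρ ↦ (2, 1) · λ_7+ρ ↦ (6, 0) · λ_8+ρ ↦ (2, 1) · λ_9+ρ ↦ (2, 1) · λ_10+ρ ↦ (1, 1) · λ_11+ρ ↦ (3, 2) · λ_12+ρ ↦ (3, 2) · λ_13+ρ ↦ (3, 2) · λ_14+ρ ↦ (3, 2)

Linkage partition of the 14 weights (4 classes, p=7):

[[1, 11, 12, 13, 14], [2, 3, 4, 5, 10], [6, 8, 9], [7]]
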